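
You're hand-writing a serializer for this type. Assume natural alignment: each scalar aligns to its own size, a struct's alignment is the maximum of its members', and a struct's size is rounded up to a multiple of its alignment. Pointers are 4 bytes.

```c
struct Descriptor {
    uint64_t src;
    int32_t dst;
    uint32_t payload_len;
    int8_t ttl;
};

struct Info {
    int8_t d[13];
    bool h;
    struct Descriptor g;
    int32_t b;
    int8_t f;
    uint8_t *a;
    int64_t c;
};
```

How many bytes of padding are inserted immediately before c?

4

Descriptor: 0..8  src  (8B, 8-aligned); 8..12  dst  (4B, 4-aligned); 12..16  payload_len  (4B, 4-aligned); 16..17  ttl  (1B, 1-aligned); 17..24  -- tail padding (7B); sizeof = 24, alignof = 8
0..13  d  (13B, 1-aligned)
13..14  h  (1B, 1-aligned)
14..16  -- padding (2B)
16..40  g  (24B, 8-aligned)
40..44  b  (4B, 4-aligned)
44..45  f  (1B, 1-aligned)
45..48  -- padding (3B)
48..52  a  (4B, 4-aligned)
52..56  -- padding (4B)
56..64  c  (8B, 8-aligned)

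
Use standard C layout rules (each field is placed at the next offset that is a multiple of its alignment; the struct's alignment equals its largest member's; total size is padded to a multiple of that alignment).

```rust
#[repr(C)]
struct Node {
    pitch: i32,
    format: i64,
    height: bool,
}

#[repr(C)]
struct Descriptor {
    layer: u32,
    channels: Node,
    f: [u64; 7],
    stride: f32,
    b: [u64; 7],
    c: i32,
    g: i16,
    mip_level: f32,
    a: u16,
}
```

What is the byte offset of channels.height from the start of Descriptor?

24

Node: 0..4  pitch  (4B, 4-aligned); 4..8  -- padding (4B); 8..16  format  (8B, 8-aligned); 16..17  height  (1B, 1-aligned); 17..24  -- tail padding (7B); sizeof = 24, alignof = 8
0..4  layer  (4B, 4-aligned)
4..8  -- padding (4B)
8..32  channels  (24B, 8-aligned)
within Node: height at 16
8 + 16 = 24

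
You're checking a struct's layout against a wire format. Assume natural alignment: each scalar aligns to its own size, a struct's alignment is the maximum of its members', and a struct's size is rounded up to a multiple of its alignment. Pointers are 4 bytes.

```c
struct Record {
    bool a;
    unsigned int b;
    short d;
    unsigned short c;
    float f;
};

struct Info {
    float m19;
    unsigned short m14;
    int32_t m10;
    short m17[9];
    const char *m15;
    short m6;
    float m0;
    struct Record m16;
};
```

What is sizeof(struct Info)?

Record: a at 0 (size 1, align 1) → ends 1; pad 3 to align 4 for b; b at 4 (size 4, align 4) → ends 8; d at 8 (size 2, align 2) → ends 10; c at 10 (size 2, align 2) → ends 12; f at 12 (size 4, align 4) → ends 16; total 16 bytes, alignment 4
m19 at 0 (size 4, align 4) → ends 4
m14 at 4 (size 2, align 2) → ends 6
pad 2 to align 4 for m10
m10 at 8 (size 4, align 4) → ends 12
m17 at 12 (size 18, align 2) → ends 30
pad 2 to align 4 for m15
m15 at 32 (size 4, align 4) → ends 36
m6 at 36 (size 2, align 2) → ends 38
pad 2 to align 4 for m0
m0 at 40 (size 4, align 4) → ends 44
m16 at 44 (size 16, align 4) → ends 60
total 60 bytes, alignment 4

60 bytes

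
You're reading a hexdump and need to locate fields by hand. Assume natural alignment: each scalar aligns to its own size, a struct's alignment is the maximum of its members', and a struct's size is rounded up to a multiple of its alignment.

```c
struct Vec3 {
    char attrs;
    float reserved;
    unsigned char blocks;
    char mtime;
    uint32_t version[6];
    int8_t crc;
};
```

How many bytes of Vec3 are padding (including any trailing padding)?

8

0..1  attrs  (1B, 1-aligned)
1..4  -- padding (3B)
4..8  reserved  (4B, 4-aligned)
8..9  blocks  (1B, 1-aligned)
9..10  mtime  (1B, 1-aligned)
10..12  -- padding (2B)
12..36  version  (24B, 4-aligned)
36..37  crc  (1B, 1-aligned)
37..40  -- tail padding (3B)
sizeof = 40, alignof = 4
data bytes 32, size 40 → padding 8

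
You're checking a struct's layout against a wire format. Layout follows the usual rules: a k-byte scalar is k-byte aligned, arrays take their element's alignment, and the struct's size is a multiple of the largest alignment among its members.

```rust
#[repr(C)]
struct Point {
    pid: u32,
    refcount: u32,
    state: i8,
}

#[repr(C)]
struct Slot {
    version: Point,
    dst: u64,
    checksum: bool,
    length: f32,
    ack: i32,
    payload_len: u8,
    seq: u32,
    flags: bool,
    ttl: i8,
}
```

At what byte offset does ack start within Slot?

Point: pid at 0 (size 4, align 4) → ends 4; refcount at 4 (size 4, align 4) → ends 8; state at 8 (size 1, align 1) → ends 9; tail pad 3 to reach multiple of 4; total 12 bytes, alignment 4
version at 0 (size 12, align 4) → ends 12
pad 4 to align 8 for dst
dst at 16 (size 8, align 8) → ends 24
checksum at 24 (size 1, align 1) → ends 25
pad 3 to align 4 for length
length at 28 (size 4, align 4) → ends 32
ack at 32 (size 4, align 4) → ends 36

32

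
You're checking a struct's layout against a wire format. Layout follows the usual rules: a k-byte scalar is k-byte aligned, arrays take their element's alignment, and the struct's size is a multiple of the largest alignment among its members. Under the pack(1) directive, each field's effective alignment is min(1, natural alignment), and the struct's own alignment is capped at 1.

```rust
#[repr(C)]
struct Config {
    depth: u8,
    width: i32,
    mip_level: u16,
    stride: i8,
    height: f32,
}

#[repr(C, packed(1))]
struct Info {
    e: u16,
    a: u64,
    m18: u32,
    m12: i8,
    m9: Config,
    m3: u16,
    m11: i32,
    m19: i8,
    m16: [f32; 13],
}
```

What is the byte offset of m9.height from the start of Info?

27

Config: 0..1  depth  (1B, 1-aligned); 1..4  -- padding (3B); 4..8  width  (4B, 4-aligned); 8..10  mip_level  (2B, 2-aligned); 10..11  stride  (1B, 1-aligned); 11..12  -- padding (1B); 12..16  height  (4B, 4-aligned); sizeof = 16, alignof = 4
0..2  e  (2B, 1-aligned)
2..10  a  (8B, 1-aligned)
10..14  m18  (4B, 1-aligned)
14..15  m12  (1B, 1-aligned)
15..31  m9  (16B, 1-aligned)
within Config: height at 12
15 + 12 = 27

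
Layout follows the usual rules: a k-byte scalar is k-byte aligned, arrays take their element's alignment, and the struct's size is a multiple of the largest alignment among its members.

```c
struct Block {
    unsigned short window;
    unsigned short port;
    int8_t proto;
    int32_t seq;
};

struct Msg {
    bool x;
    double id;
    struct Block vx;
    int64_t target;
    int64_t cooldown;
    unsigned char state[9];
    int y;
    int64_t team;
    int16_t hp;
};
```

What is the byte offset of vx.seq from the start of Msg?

24

Block: @0: window [2B, align 2] → 2; @2: port [2B, align 2] → 4; @4: proto [1B, align 1] → 5; +3 pad (align 4); @8: seq [4B, align 4] → 12; size 12, align 4
@0: x [1B, align 1] → 1
+7 pad (align 8)
@8: id [8B, align 8] → 16
@16: vx [12B, align 4] → 28
within Block: seq at 8
16 + 8 = 24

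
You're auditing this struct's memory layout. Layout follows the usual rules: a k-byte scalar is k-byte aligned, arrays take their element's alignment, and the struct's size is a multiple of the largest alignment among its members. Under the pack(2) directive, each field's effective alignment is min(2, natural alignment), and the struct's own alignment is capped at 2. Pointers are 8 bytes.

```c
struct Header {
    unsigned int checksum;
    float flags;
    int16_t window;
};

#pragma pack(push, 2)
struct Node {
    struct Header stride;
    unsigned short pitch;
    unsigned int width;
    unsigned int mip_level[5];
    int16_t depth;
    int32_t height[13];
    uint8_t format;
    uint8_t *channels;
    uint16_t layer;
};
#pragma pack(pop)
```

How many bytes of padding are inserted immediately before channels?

1

Header: checksum at 0 (size 4, align 4) → ends 4; flags at 4 (size 4, align 4) → ends 8; window at 8 (size 2, align 2) → ends 10; tail pad 2 to reach multiple of 4; total 12 bytes, alignment 4
stride at 0 (size 12, align 2) → ends 12
pitch at 12 (size 2, align 2) → ends 14
width at 14 (size 4, align 2) → ends 18
mip_level at 18 (size 20, align 2) → ends 38
depth at 38 (size 2, align 2) → ends 40
height at 40 (size 52, align 2) → ends 92
format at 92 (size 1, align 1) → ends 93
pad 1 to align 2 for channels
channels at 94 (size 8, align 2) → ends 102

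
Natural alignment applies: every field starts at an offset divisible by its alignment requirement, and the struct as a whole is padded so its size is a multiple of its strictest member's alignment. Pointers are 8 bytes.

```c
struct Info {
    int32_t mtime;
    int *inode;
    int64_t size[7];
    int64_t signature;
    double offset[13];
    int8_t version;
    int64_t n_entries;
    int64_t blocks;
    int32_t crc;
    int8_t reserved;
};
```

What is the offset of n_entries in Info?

0..4  mtime  (4B, 4-aligned)
4..8  -- padding (4B)
8..16  inode  (8B, 8-aligned)
16..72  size  (56B, 8-aligned)
72..80  signature  (8B, 8-aligned)
80..184  offset  (104B, 8-aligned)
184..185  version  (1B, 1-aligned)
185..192  -- padding (7B)
192..200  n_entries  (8B, 8-aligned)

192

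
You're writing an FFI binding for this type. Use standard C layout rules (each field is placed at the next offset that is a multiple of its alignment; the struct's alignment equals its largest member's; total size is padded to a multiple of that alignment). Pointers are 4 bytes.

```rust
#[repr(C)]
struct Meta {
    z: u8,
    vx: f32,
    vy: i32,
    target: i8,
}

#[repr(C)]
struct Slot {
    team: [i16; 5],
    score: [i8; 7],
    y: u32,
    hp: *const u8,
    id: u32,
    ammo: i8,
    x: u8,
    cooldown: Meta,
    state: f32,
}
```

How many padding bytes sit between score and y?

Meta: 0..1  z  (1B, 1-aligned); 1..4  -- padding (3B); 4..8  vx  (4B, 4-aligned); 8..12  vy  (4B, 4-aligned); 12..13  target  (1B, 1-aligned); 13..16  -- tail padding (3B); sizeof = 16, alignof = 4
0..10  team  (10B, 2-aligned)
10..17  score  (7B, 1-aligned)
17..20  -- padding (3B)
20..24  y  (4B, 4-aligned)

3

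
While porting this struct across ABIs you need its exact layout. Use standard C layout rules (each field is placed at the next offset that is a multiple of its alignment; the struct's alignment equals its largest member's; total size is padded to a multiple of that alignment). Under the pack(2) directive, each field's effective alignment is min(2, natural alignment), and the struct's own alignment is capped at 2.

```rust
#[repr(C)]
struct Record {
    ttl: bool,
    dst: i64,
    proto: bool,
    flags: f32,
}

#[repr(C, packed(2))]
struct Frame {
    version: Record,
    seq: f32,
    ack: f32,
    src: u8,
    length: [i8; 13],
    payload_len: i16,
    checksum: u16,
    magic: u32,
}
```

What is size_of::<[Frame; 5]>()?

270

Record: @0: ttl [1B, align 1] → 1; +7 pad (align 8); @8: dst [8B, align 8] → 16; @16: proto [1B, align 1] → 17; +3 pad (align 4); @20: flags [4B, align 4] → 24; size 24, align 8
@0: version [24B, align 2] → 24
@24: seq [4B, align 2] → 28
@28: ack [4B, align 2] → 32
@32: src [1B, align 1] → 33
@33: length [13B, align 1] → 46
@46: payload_len [2B, align 2] → 48
@48: checksum [2B, align 2] → 50
@50: magic [4B, align 2] → 54
size 54, align 2
array of 5: 5 × 54 = 270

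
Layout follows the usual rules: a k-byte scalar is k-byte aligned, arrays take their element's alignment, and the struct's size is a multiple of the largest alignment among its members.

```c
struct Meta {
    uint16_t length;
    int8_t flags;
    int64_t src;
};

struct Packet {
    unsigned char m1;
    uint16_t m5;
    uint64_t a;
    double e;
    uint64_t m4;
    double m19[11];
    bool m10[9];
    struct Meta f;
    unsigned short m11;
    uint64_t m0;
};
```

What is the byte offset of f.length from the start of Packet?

Meta: 0..2  length  (2B, 2-aligned); 2..3  flags  (1B, 1-aligned); 3..8  -- padding (5B); 8..16  src  (8B, 8-aligned); sizeof = 16, alignof = 8
0..1  m1  (1B, 1-aligned)
1..2  -- padding (1B)
2..4  m5  (2B, 2-aligned)
4..8  -- padding (4B)
8..16  a  (8B, 8-aligned)
16..24  e  (8B, 8-aligned)
24..32  m4  (8B, 8-aligned)
32..120  m19  (88B, 8-aligned)
120..129  m10  (9B, 1-aligned)
129..136  -- padding (7B)
136..152  f  (16B, 8-aligned)
within Meta: length at 0
136 + 0 = 136

136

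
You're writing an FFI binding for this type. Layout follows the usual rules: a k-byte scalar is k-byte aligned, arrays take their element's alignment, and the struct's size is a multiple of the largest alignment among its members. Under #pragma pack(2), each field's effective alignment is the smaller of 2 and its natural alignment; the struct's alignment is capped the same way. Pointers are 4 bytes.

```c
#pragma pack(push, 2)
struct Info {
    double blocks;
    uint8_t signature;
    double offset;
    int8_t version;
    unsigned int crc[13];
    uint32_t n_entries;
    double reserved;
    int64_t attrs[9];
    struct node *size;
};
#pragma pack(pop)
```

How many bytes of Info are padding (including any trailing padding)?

@0: blocks [8B, align 2] → 8
@8: signature [1B, align 1] → 9
+1 pad (align 2)
@10: offset [8B, align 2] → 18
@18: version [1B, align 1] → 19
+1 pad (align 2)
@20: crc [52B, align 2] → 72
@72: n_entries [4B, align 2] → 76
@76: reserved [8B, align 2] → 84
@84: attrs [72B, align 2] → 156
@156: size [4B, align 2] → 160
size 160, align 2
data bytes 158, size 160 → padding 2

2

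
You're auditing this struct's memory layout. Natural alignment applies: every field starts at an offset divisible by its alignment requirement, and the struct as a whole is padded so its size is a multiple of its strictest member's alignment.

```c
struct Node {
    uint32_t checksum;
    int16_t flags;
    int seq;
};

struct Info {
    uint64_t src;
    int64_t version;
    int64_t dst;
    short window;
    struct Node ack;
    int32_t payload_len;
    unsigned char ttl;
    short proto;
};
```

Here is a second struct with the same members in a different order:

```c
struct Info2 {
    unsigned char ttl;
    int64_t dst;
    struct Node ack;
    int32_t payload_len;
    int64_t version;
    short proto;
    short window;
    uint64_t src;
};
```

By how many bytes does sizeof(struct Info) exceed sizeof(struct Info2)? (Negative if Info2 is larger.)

Node: 0..4  checksum  (4B, 4-aligned); 4..6  flags  (2B, 2-aligned); 6..8  -- padding (2B); 8..12  seq  (4B, 4-aligned); sizeof = 12, alignof = 4
0..8  src  (8B, 8-aligned)
8..16  version  (8B, 8-aligned)
16..24  dst  (8B, 8-aligned)
24..26  window  (2B, 2-aligned)
26..28  -- padding (2B)
28..40  ack  (12B, 4-aligned)
40..44  payload_len  (4B, 4-aligned)
44..45  ttl  (1B, 1-aligned)
45..46  -- padding (1B)
46..48  proto  (2B, 2-aligned)
sizeof = 48, alignof = 8
— Info2 —
0..1  ttl  (1B, 1-aligned)
1..8  -- padding (7B)
8..16  dst  (8B, 8-aligned)
16..28  ack  (12B, 4-aligned)
28..32  payload_len  (4B, 4-aligned)
32..40  version  (8B, 8-aligned)
40..42  proto  (2B, 2-aligned)
42..44  window  (2B, 2-aligned)
44..48  -- padding (4B)
48..56  src  (8B, 8-aligned)
sizeof = 56, alignof = 8
48 − 56 = -8

-8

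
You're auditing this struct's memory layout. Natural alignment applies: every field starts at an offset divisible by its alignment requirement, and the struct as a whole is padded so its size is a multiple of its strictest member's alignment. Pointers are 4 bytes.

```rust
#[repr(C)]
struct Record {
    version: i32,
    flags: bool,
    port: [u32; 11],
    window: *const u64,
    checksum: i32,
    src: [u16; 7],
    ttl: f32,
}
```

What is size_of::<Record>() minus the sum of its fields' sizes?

@0: version [4B, align 4] → 4
@4: flags [1B, align 1] → 5
+3 pad (align 4)
@8: port [44B, align 4] → 52
@52: window [4B, align 4] → 56
@56: checksum [4B, align 4] → 60
@60: src [14B, align 2] → 74
+2 pad (align 4)
@76: ttl [4B, align 4] → 80
size 80, align 4
data bytes 75, size 80 → padding 5

5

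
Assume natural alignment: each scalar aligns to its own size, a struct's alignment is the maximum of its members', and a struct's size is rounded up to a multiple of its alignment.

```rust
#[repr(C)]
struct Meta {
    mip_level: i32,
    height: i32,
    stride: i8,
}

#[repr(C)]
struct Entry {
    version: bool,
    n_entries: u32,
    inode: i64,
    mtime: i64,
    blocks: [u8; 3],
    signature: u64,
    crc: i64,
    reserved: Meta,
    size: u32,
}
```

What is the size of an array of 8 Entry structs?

Meta: 0..4  mip_level  (4B, 4-aligned); 4..8  height  (4B, 4-aligned); 8..9  stride  (1B, 1-aligned); 9..12  -- tail padding (3B); sizeof = 12, alignof = 4
0..1  version  (1B, 1-aligned)
1..4  -- padding (3B)
4..8  n_entries  (4B, 4-aligned)
8..16  inode  (8B, 8-aligned)
16..24  mtime  (8B, 8-aligned)
24..27  blocks  (3B, 1-aligned)
27..32  -- padding (5B)
32..40  signature  (8B, 8-aligned)
40..48  crc  (8B, 8-aligned)
48..60  reserved  (12B, 4-aligned)
60..64  size  (4B, 4-aligned)
sizeof = 64, alignof = 8
array of 8: 8 × 64 = 512

512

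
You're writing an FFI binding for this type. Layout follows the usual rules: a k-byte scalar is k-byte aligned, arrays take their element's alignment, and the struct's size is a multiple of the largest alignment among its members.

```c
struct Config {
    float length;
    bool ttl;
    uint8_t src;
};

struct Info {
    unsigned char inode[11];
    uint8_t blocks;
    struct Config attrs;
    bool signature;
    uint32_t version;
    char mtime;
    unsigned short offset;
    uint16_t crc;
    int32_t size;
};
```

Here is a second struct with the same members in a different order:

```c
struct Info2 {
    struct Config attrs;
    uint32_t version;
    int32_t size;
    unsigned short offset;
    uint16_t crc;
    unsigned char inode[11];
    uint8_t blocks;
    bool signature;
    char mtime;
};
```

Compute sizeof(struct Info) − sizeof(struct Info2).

4

Config: 0..4  length  (4B, 4-aligned); 4..5  ttl  (1B, 1-aligned); 5..6  src  (1B, 1-aligned); 6..8  -- tail padding (2B); sizeof = 8, alignof = 4
0..11  inode  (11B, 1-aligned)
11..12  blocks  (1B, 1-aligned)
12..20  attrs  (8B, 4-aligned)
20..21  signature  (1B, 1-aligned)
21..24  -- padding (3B)
24..28  version  (4B, 4-aligned)
28..29  mtime  (1B, 1-aligned)
29..30  -- padding (1B)
30..32  offset  (2B, 2-aligned)
32..34  crc  (2B, 2-aligned)
34..36  -- padding (2B)
36..40  size  (4B, 4-aligned)
sizeof = 40, alignof = 4
— Info2 —
0..8  attrs  (8B, 4-aligned)
8..12  version  (4B, 4-aligned)
12..16  size  (4B, 4-aligned)
16..18  offset  (2B, 2-aligned)
18..20  crc  (2B, 2-aligned)
20..31  inode  (11B, 1-aligned)
31..32  blocks  (1B, 1-aligned)
32..33  signature  (1B, 1-aligned)
33..34  mtime  (1B, 1-aligned)
34..36  -- tail padding (2B)
sizeof = 36, alignof = 4
40 − 36 = 4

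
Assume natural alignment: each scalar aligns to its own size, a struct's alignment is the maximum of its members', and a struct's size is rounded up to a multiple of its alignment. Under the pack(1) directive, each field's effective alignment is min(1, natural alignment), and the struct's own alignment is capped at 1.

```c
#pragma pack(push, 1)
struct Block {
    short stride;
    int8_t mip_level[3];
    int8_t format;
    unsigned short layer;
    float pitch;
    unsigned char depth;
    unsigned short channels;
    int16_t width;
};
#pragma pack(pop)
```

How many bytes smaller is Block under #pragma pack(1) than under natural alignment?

3

natural layout:
  stride at 0 (size 2, align 2) → ends 2
  mip_level at 2 (size 3, align 1) → ends 5
  format at 5 (size 1, align 1) → ends 6
  layer at 6 (size 2, align 2) → ends 8
  pitch at 8 (size 4, align 4) → ends 12
  depth at 12 (size 1, align 1) → ends 13
  pad 1 to align 2 for channels
  channels at 14 (size 2, align 2) → ends 16
  width at 16 (size 2, align 2) → ends 18
  tail pad 2 to reach multiple of 4
  total 20 bytes, alignment 4
packed(1) layout:
  stride at 0 (size 2, align 1) → ends 2
  mip_level at 2 (size 3, align 1) → ends 5
  format at 5 (size 1, align 1) → ends 6
  layer at 6 (size 2, align 1) → ends 8
  pitch at 8 (size 4, align 1) → ends 12
  depth at 12 (size 1, align 1) → ends 13
  channels at 13 (size 2, align 1) → ends 15
  width at 15 (size 2, align 1) → ends 17
  total 17 bytes, alignment 1
20 − 17 = 3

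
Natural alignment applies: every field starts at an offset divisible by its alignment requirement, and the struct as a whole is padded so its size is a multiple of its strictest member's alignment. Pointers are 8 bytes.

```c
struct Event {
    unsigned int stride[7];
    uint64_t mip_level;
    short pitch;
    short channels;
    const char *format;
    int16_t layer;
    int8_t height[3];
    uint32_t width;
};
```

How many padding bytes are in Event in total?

stride at 0 (size 28, align 4) → ends 28
pad 4 to align 8 for mip_level
mip_level at 32 (size 8, align 8) → ends 40
pitch at 40 (size 2, align 2) → ends 42
channels at 42 (size 2, align 2) → ends 44
pad 4 to align 8 for format
format at 48 (size 8, align 8) → ends 56
layer at 56 (size 2, align 2) → ends 58
height at 58 (size 3, align 1) → ends 61
pad 3 to align 4 for width
width at 64 (size 4, align 4) → ends 68
tail pad 4 to reach multiple of 8
total 72 bytes, alignment 8
data bytes 57, size 72 → padding 15

15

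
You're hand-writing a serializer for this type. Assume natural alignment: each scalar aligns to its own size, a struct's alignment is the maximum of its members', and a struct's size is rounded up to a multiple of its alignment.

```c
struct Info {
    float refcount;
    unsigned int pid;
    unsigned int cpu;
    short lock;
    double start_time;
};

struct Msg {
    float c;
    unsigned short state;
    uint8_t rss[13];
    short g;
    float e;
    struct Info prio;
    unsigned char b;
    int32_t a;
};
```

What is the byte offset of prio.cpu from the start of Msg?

40

Info: @0: refcount [4B, align 4] → 4; @4: pid [4B, align 4] → 8; @8: cpu [4B, align 4] → 12; @12: lock [2B, align 2] → 14; +2 pad (align 8); @16: start_time [8B, align 8] → 24; size 24, align 8
@0: c [4B, align 4] → 4
@4: state [2B, align 2] → 6
@6: rss [13B, align 1] → 19
+1 pad (align 2)
@20: g [2B, align 2] → 22
+2 pad (align 4)
@24: e [4B, align 4] → 28
+4 pad (align 8)
@32: prio [24B, align 8] → 56
within Info: cpu at 8
32 + 8 = 40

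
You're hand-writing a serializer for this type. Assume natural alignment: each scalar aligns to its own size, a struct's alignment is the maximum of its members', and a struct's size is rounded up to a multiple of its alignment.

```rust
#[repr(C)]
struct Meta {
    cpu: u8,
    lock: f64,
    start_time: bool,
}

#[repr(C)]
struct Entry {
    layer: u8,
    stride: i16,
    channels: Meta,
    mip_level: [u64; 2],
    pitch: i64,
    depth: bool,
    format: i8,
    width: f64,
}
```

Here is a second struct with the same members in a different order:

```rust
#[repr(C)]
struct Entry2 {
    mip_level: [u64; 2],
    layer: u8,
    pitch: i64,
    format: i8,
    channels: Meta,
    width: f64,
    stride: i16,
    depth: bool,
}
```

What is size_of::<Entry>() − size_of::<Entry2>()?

Meta: cpu at 0 (size 1, align 1) → ends 1; pad 7 to align 8 for lock; lock at 8 (size 8, align 8) → ends 16; start_time at 16 (size 1, align 1) → ends 17; tail pad 7 to reach multiple of 8; total 24 bytes, alignment 8
layer at 0 (size 1, align 1) → ends 1
pad 1 to align 2 for stride
stride at 2 (size 2, align 2) → ends 4
pad 4 to align 8 for channels
channels at 8 (size 24, align 8) → ends 32
mip_level at 32 (size 16, align 8) → ends 48
pitch at 48 (size 8, align 8) → ends 56
depth at 56 (size 1, align 1) → ends 57
format at 57 (size 1, align 1) → ends 58
pad 6 to align 8 for width
width at 64 (size 8, align 8) → ends 72
total 72 bytes, alignment 8
— Entry2 —
mip_level at 0 (size 16, align 8) → ends 16
layer at 16 (size 1, align 1) → ends 17
pad 7 to align 8 for pitch
pitch at 24 (size 8, align 8) → ends 32
format at 32 (size 1, align 1) → ends 33
pad 7 to align 8 for channels
channels at 40 (size 24, align 8) → ends 64
width at 64 (size 8, align 8) → ends 72
stride at 72 (size 2, align 2) → ends 74
depth at 74 (size 1, align 1) → ends 75
tail pad 5 to reach multiple of 8
total 80 bytes, alignment 8
72 − 80 = -8

-8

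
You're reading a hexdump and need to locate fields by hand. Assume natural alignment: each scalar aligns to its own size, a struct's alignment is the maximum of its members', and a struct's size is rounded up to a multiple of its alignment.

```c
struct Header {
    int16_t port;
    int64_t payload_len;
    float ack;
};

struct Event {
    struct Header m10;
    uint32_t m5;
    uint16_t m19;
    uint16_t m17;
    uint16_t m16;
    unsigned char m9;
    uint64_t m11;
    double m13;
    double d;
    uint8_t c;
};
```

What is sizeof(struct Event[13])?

936

Header: port at 0 (size 2, align 2) → ends 2; pad 6 to align 8 for payload_len; payload_len at 8 (size 8, align 8) → ends 16; ack at 16 (size 4, align 4) → ends 20; tail pad 4 to reach multiple of 8; total 24 bytes, alignment 8
m10 at 0 (size 24, align 8) → ends 24
m5 at 24 (size 4, align 4) → ends 28
m19 at 28 (size 2, align 2) → ends 30
m17 at 30 (size 2, align 2) → ends 32
m16 at 32 (size 2, align 2) → ends 34
m9 at 34 (size 1, align 1) → ends 35
pad 5 to align 8 for m11
m11 at 40 (size 8, align 8) → ends 48
m13 at 48 (size 8, align 8) → ends 56
d at 56 (size 8, align 8) → ends 64
c at 64 (size 1, align 1) → ends 65
tail pad 7 to reach multiple of 8
total 72 bytes, alignment 8
array of 13: 13 × 72 = 936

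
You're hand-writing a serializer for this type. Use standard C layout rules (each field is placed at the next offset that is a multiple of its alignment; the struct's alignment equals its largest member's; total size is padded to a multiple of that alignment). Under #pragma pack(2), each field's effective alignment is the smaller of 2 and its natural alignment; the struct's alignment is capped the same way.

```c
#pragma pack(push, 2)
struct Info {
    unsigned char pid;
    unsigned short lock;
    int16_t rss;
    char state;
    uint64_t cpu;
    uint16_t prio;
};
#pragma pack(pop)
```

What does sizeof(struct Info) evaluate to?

@0: pid [1B, align 1] → 1
+1 pad (align 2)
@2: lock [2B, align 2] → 4
@4: rss [2B, align 2] → 6
@6: state [1B, align 1] → 7
+1 pad (align 2)
@8: cpu [8B, align 2] → 16
@16: prio [2B, align 2] → 18
size 18, align 2

18 bytes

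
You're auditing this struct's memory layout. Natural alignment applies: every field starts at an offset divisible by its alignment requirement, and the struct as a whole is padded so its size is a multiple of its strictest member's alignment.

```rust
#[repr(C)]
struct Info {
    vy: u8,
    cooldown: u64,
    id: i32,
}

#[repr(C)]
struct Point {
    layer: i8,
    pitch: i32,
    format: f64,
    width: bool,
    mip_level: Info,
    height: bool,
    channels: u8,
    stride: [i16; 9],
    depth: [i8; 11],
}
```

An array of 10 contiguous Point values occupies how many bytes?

Info: 0..1  vy  (1B, 1-aligned); 1..8  -- padding (7B); 8..16  cooldown  (8B, 8-aligned); 16..20  id  (4B, 4-aligned); 20..24  -- tail padding (4B); sizeof = 24, alignof = 8
0..1  layer  (1B, 1-aligned)
1..4  -- padding (3B)
4..8  pitch  (4B, 4-aligned)
8..16  format  (8B, 8-aligned)
16..17  width  (1B, 1-aligned)
17..24  -- padding (7B)
24..48  mip_level  (24B, 8-aligned)
48..49  height  (1B, 1-aligned)
49..50  channels  (1B, 1-aligned)
50..68  stride  (18B, 2-aligned)
68..79  depth  (11B, 1-aligned)
79..80  -- tail padding (1B)
sizeof = 80, alignof = 8
array of 10: 10 × 80 = 800

800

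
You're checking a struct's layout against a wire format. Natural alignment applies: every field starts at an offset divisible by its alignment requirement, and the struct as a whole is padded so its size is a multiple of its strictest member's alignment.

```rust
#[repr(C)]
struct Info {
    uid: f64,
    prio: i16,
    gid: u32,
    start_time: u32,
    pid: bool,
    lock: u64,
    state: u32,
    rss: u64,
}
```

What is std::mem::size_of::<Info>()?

48 bytes

uid at 0 (size 8, align 8) → ends 8
prio at 8 (size 2, align 2) → ends 10
pad 2 to align 4 for gid
gid at 12 (size 4, align 4) → ends 16
start_time at 16 (size 4, align 4) → ends 20
pid at 20 (size 1, align 1) → ends 21
pad 3 to align 8 for lock
lock at 24 (size 8, align 8) → ends 32
state at 32 (size 4, align 4) → ends 36
pad 4 to align 8 for rss
rss at 40 (size 8, align 8) → ends 48
total 48 bytes, alignment 8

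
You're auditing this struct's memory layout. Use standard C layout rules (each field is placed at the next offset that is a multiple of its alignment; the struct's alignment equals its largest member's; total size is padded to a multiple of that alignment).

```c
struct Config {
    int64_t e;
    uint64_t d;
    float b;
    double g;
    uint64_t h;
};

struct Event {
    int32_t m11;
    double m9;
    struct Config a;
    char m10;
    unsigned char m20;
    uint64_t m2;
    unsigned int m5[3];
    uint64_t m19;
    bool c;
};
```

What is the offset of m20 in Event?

Config: @0: e [8B, align 8] → 8; @8: d [8B, align 8] → 16; @16: b [4B, align 4] → 20; +4 pad (align 8); @24: g [8B, align 8] → 32; @32: h [8B, align 8] → 40; size 40, align 8
@0: m11 [4B, align 4] → 4
+4 pad (align 8)
@8: m9 [8B, align 8] → 16
@16: a [40B, align 8] → 56
@56: m10 [1B, align 1] → 57
@57: m20 [1B, align 1] → 58

57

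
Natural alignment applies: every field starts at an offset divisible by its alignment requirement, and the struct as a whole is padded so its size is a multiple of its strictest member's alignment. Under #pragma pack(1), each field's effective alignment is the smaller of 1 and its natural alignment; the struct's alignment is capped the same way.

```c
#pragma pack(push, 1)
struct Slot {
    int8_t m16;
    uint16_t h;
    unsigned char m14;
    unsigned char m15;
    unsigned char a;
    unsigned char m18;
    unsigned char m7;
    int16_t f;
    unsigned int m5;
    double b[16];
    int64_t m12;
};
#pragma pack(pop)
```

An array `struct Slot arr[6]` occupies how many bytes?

900

0..1  m16  (1B, 1-aligned)
1..3  h  (2B, 1-aligned)
3..4  m14  (1B, 1-aligned)
4..5  m15  (1B, 1-aligned)
5..6  a  (1B, 1-aligned)
6..7  m18  (1B, 1-aligned)
7..8  m7  (1B, 1-aligned)
8..10  f  (2B, 1-aligned)
10..14  m5  (4B, 1-aligned)
14..142  b  (128B, 1-aligned)
142..150  m12  (8B, 1-aligned)
sizeof = 150, alignof = 1
array of 6: 6 × 150 = 900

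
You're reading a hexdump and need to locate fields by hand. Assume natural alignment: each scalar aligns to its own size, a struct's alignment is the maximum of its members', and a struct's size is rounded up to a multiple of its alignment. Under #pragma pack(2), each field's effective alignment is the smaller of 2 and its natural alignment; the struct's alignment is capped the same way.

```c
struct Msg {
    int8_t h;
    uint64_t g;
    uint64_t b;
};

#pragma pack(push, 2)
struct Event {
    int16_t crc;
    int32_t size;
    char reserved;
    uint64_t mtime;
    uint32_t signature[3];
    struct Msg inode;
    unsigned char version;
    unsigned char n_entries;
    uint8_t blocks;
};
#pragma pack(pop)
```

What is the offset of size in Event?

2

Msg: 0..1  h  (1B, 1-aligned); 1..8  -- padding (7B); 8..16  g  (8B, 8-aligned); 16..24  b  (8B, 8-aligned); sizeof = 24, alignof = 8
0..2  crc  (2B, 2-aligned)
2..6  size  (4B, 2-aligned)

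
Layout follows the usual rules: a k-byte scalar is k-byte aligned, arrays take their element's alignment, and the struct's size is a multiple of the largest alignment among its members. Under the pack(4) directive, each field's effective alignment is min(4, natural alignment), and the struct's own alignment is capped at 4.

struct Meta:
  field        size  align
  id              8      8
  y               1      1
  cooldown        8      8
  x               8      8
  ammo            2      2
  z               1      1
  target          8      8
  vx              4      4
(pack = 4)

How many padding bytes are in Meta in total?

4

id at 0 (size 8, align 4) → ends 8
y at 8 (size 1, align 1) → ends 9
pad 3 to align 4 for cooldown
cooldown at 12 (size 8, align 4) → ends 20
x at 20 (size 8, align 4) → ends 28
ammo at 28 (size 2, align 2) → ends 30
z at 30 (size 1, align 1) → ends 31
pad 1 to align 4 for target
target at 32 (size 8, align 4) → ends 40
vx at 40 (size 4, align 4) → ends 44
total 44 bytes, alignment 4
data bytes 40, size 44 → padding 4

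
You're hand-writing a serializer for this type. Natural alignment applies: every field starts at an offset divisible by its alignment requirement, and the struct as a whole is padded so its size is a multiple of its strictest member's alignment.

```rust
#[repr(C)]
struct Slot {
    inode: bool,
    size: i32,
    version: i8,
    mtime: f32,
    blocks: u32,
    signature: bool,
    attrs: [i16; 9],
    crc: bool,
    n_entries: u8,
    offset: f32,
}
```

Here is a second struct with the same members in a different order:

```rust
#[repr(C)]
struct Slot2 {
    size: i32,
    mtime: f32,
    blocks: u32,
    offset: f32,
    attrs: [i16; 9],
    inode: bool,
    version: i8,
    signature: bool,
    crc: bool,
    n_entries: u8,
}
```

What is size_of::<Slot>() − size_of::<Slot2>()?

@0: inode [1B, align 1] → 1
+3 pad (align 4)
@4: size [4B, align 4] → 8
@8: version [1B, align 1] → 9
+3 pad (align 4)
@12: mtime [4B, align 4] → 16
@16: blocks [4B, align 4] → 20
@20: signature [1B, align 1] → 21
+1 pad (align 2)
@22: attrs [18B, align 2] → 40
@40: crc [1B, align 1] → 41
@41: n_entries [1B, align 1] → 42
+2 pad (align 4)
@44: offset [4B, align 4] → 48
size 48, align 4
— Slot2 —
@0: size [4B, align 4] → 4
@4: mtime [4B, align 4] → 8
@8: blocks [4B, align 4] → 12
@12: offset [4B, align 4] → 16
@16: attrs [18B, align 2] → 34
@34: inode [1B, align 1] → 35
@35: version [1B, align 1] → 36
@36: signature [1B, align 1] → 37
@37: crc [1B, align 1] → 38
@38: n_entries [1B, align 1] → 39
+1 tail pad (align 4)
size 40, align 4
48 − 40 = 8

8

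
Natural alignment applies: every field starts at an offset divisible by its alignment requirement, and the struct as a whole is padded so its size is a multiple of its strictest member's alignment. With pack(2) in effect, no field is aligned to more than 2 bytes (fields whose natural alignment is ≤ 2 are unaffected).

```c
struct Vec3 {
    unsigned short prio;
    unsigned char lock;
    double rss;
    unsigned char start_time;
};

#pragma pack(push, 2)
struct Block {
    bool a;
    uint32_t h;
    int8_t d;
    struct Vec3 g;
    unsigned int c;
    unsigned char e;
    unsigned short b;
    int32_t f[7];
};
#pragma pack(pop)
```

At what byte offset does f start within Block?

Vec3: 0..2  prio  (2B, 2-aligned); 2..3  lock  (1B, 1-aligned); 3..8  -- padding (5B); 8..16  rss  (8B, 8-aligned); 16..17  start_time  (1B, 1-aligned); 17..24  -- tail padding (7B); sizeof = 24, alignof = 8
0..1  a  (1B, 1-aligned)
1..2  -- padding (1B)
2..6  h  (4B, 2-aligned)
6..7  d  (1B, 1-aligned)
7..8  -- padding (1B)
8..32  g  (24B, 2-aligned)
32..36  c  (4B, 2-aligned)
36..37  e  (1B, 1-aligned)
37..38  -- padding (1B)
38..40  b  (2B, 2-aligned)
40..68  f  (28B, 2-aligned)

40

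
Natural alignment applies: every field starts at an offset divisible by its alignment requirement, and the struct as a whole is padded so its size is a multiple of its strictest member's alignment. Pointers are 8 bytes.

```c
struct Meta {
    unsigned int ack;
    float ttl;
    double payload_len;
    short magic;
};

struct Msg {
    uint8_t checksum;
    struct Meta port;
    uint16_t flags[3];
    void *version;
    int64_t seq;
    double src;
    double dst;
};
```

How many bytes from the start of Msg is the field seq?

Meta: 0..4  ack  (4B, 4-aligned); 4..8  ttl  (4B, 4-aligned); 8..16  payload_len  (8B, 8-aligned); 16..18  magic  (2B, 2-aligned); 18..24  -- tail padding (6B); sizeof = 24, alignof = 8
0..1  checksum  (1B, 1-aligned)
1..8  -- padding (7B)
8..32  port  (24B, 8-aligned)
32..38  flags  (6B, 2-aligned)
38..40  -- padding (2B)
40..48  version  (8B, 8-aligned)
48..56  seq  (8B, 8-aligned)

48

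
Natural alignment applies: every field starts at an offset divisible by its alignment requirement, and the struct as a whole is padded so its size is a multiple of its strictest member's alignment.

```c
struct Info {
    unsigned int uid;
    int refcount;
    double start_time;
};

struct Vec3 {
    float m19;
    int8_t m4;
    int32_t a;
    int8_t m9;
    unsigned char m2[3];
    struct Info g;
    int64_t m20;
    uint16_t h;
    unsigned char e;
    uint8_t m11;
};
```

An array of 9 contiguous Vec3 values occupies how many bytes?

432

Info: uid at 0 (size 4, align 4) → ends 4; refcount at 4 (size 4, align 4) → ends 8; start_time at 8 (size 8, align 8) → ends 16; total 16 bytes, alignment 8
m19 at 0 (size 4, align 4) → ends 4
m4 at 4 (size 1, align 1) → ends 5
pad 3 to align 4 for a
a at 8 (size 4, align 4) → ends 12
m9 at 12 (size 1, align 1) → ends 13
m2 at 13 (size 3, align 1) → ends 16
g at 16 (size 16, align 8) → ends 32
m20 at 32 (size 8, align 8) → ends 40
h at 40 (size 2, align 2) → ends 42
e at 42 (size 1, align 1) → ends 43
m11 at 43 (size 1, align 1) → ends 44
tail pad 4 to reach multiple of 8
total 48 bytes, alignment 8
array of 9: 9 × 48 = 432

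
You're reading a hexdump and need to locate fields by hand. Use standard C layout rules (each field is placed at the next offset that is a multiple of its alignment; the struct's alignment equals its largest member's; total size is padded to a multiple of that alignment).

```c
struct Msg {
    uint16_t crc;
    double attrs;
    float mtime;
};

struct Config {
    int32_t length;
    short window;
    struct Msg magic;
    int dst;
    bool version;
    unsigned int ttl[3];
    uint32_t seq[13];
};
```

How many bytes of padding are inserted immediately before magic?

Msg: @0: crc [2B, align 2] → 2; +6 pad (align 8); @8: attrs [8B, align 8] → 16; @16: mtime [4B, align 4] → 20; +4 tail pad (align 8); size 24, align 8
@0: length [4B, align 4] → 4
@4: window [2B, align 2] → 6
+2 pad (align 8)
@8: magic [24B, align 8] → 32

2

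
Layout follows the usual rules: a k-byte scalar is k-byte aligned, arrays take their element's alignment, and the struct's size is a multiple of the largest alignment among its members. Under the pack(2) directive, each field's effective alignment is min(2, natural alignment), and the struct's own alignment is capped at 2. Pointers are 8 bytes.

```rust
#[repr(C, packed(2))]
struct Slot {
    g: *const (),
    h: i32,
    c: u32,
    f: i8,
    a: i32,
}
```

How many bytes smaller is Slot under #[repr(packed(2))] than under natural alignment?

natural layout:
  0..8  g  (8B, 8-aligned)
  8..12  h  (4B, 4-aligned)
  12..16  c  (4B, 4-aligned)
  16..17  f  (1B, 1-aligned)
  17..20  -- padding (3B)
  20..24  a  (4B, 4-aligned)
  sizeof = 24, alignof = 8
packed(2) layout:
  0..8  g  (8B, 2-aligned)
  8..12  h  (4B, 2-aligned)
  12..16  c  (4B, 2-aligned)
  16..17  f  (1B, 1-aligned)
  17..18  -- padding (1B)
  18..22  a  (4B, 2-aligned)
  sizeof = 22, alignof = 2
24 − 22 = 2

2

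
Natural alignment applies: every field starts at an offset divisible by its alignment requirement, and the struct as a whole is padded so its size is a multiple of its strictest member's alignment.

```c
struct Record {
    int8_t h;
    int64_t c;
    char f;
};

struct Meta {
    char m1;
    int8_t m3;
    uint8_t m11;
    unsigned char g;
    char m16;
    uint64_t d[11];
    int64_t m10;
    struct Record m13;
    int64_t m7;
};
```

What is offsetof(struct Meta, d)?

Record: h at 0 (size 1, align 1) → ends 1; pad 7 to align 8 for c; c at 8 (size 8, align 8) → ends 16; f at 16 (size 1, align 1) → ends 17; tail pad 7 to reach multiple of 8; total 24 bytes, alignment 8
m1 at 0 (size 1, align 1) → ends 1
m3 at 1 (size 1, align 1) → ends 2
m11 at 2 (size 1, align 1) → ends 3
g at 3 (size 1, align 1) → ends 4
m16 at 4 (size 1, align 1) → ends 5
pad 3 to align 8 for d
d at 8 (size 88, align 8) → ends 96

8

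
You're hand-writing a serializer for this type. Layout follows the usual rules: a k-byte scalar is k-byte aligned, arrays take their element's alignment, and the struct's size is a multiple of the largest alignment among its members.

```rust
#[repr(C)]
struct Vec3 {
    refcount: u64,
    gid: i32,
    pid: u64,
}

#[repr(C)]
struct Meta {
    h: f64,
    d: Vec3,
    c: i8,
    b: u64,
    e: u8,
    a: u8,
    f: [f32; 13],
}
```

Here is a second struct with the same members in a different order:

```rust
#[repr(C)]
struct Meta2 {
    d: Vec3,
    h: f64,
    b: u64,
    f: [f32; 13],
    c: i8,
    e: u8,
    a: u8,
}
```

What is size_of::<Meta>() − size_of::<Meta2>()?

Vec3: refcount at 0 (size 8, align 8) → ends 8; gid at 8 (size 4, align 4) → ends 12; pad 4 to align 8 for pid; pid at 16 (size 8, align 8) → ends 24; total 24 bytes, alignment 8
h at 0 (size 8, align 8) → ends 8
d at 8 (size 24, align 8) → ends 32
c at 32 (size 1, align 1) → ends 33
pad 7 to align 8 for b
b at 40 (size 8, align 8) → ends 48
e at 48 (size 1, align 1) → ends 49
a at 49 (size 1, align 1) → ends 50
pad 2 to align 4 for f
f at 52 (size 52, align 4) → ends 104
total 104 bytes, alignment 8
— Meta2 —
d at 0 (size 24, align 8) → ends 24
h at 24 (size 8, align 8) → ends 32
b at 32 (size 8, align 8) → ends 40
f at 40 (size 52, align 4) → ends 92
c at 92 (size 1, align 1) → ends 93
e at 93 (size 1, align 1) → ends 94
a at 94 (size 1, align 1) → ends 95
tail pad 1 to reach multiple of 8
total 96 bytes, alignment 8
104 − 96 = 8

8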